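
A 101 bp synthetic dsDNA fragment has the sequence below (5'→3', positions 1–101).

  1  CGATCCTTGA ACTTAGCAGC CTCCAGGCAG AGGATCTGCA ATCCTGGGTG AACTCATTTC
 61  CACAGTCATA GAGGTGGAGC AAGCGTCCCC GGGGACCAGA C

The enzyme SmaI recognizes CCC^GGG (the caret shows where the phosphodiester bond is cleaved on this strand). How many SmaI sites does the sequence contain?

CCCGGG occurs starting at position 88.
SmaI cuts at 1 site.

1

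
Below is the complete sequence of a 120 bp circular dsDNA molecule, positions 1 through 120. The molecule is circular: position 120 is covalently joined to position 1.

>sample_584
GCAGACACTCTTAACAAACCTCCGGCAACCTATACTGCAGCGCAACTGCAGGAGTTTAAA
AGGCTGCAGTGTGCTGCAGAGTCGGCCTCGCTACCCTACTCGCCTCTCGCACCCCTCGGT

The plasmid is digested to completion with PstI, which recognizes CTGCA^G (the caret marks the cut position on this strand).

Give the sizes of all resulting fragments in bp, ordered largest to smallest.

PstI sites (CTGCAG) start at positions 35, 46, 64, 74.
PstI cuts after base 5 of each site (before the last base), so after positions 39, 50, 68, 78.
Circular molecule, 4 cuts → 4 fragments:
  40–50 → 11 bp
  51–68 → 18 bp
  69–78 → 10 bp
  79–120 then 1–39 → 42 + 39 = 81 bp
Sorted largest to smallest: 81, 18, 11, 10 bp.

81, 18, 11, 10 bp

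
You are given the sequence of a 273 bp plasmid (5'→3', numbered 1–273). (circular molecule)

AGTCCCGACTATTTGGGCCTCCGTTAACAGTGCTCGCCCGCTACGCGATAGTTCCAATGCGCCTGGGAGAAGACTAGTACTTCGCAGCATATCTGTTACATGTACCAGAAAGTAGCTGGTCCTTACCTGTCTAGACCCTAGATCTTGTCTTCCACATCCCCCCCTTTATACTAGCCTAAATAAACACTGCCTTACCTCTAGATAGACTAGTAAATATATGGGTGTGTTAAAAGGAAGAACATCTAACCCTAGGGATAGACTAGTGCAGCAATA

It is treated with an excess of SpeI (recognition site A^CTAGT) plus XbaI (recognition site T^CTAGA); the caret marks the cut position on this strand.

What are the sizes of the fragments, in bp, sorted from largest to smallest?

87, 67, 57, 53, 9 bp

SpeI sites (ACTAGT) start at positions 73, 206, 259.
SpeI cuts after the first base of each site, so after positions 73, 206, 259.
XbaI sites (TCTAGA) start at positions 130, 197.
XbaI cuts after the first base of each site, so after positions 130, 197.
Combined cut positions: 73, 130, 197, 206, 259.
Circular molecule, 5 cuts → 5 fragments:
  74–130 → 57 bp
  131–197 → 67 bp
  198–206 → 9 bp
  207–259 → 53 bp
  260–273 then 1–73 → 14 + 73 = 87 bp
Sorted largest to smallest: 87, 67, 57, 53, 9 bp.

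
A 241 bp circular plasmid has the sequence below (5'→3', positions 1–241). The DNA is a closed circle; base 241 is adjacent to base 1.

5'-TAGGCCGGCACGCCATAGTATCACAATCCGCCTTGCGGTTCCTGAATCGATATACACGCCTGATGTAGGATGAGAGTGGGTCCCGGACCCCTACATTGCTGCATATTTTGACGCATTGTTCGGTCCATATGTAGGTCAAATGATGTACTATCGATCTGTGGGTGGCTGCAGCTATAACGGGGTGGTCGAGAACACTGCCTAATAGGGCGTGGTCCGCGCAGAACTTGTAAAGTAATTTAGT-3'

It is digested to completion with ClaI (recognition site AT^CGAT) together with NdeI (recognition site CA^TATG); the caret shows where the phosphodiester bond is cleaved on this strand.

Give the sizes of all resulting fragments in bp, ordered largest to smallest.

137, 80, 24 bp

ClaI sites (ATCGAT) start at positions 46, 150.
ClaI cuts after base 2 of each site, so after positions 47, 151.
The NdeI site (CATATG) starts at position 126.
NdeI cuts after base 2 of each site, so after position 127.
Combined cut positions: 47, 127, 151.
Circular molecule, 3 cuts → 3 fragments:
  48–127 → 80 bp
  128–151 → 24 bp
  152–241 then 1–47 → 90 + 47 = 137 bp
Sorted largest to smallest: 137, 80, 24 bp.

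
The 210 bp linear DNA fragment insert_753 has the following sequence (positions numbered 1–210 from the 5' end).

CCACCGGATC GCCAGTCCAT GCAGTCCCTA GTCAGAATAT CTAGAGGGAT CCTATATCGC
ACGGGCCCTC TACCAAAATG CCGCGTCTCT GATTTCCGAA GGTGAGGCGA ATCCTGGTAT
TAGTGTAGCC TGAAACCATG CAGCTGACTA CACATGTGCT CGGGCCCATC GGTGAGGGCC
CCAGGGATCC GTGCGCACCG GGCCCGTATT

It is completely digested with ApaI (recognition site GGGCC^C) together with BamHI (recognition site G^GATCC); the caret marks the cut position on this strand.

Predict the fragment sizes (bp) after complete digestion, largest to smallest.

ApaI sites (GGGCCC) start at positions 63, 162, 176, 200.
ApaI cuts after base 5 of each site (before the last base), so after positions 67, 166, 180, 204.
BamHI sites (GGATCC) start at positions 47, 185.
BamHI cuts after the first base of each site, so after positions 47, 185.
Combined cut positions: 47, 67, 166, 180, 185, 204.
Linear molecule, 6 cuts → 7 fragments:
  1–47 → 47 bp
  48–67 → 20 bp
  68–166 → 99 bp
  167–180 → 14 bp
  181–185 → 5 bp
  186–204 → 19 bp
  205–210 → 6 bp
Sorted largest to smallest: 99, 47, 20, 19, 14, 6, 5 bp.

99, 47, 20, 19, 14, 6, 5 bp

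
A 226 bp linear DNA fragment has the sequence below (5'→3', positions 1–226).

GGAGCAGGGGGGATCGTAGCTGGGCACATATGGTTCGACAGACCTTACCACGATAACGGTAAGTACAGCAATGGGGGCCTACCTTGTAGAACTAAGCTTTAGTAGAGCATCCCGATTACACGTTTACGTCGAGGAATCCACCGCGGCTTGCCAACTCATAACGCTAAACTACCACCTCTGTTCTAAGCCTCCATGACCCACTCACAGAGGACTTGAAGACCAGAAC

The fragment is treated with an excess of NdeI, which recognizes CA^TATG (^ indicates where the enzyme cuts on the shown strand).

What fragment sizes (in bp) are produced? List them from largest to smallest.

The NdeI site (CATATG) starts at position 27.
NdeI cuts after base 2 of each site, so after position 28.
Linear molecule, 1 cut → 2 fragments:
  1–28 → 28 bp
  29–226 → 198 bp
Sorted largest to smallest: 198, 28 bp.

198, 28 bp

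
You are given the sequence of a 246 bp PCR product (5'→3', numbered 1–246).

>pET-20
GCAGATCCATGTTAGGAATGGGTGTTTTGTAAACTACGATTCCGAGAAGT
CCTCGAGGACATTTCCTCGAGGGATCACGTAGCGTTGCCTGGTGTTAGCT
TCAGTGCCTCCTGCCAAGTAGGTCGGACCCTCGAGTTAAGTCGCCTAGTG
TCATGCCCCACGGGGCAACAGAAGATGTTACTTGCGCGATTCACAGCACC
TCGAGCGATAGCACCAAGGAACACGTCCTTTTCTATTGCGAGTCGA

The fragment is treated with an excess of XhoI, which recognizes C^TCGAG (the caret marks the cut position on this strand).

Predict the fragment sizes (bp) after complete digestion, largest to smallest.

XhoI sites (CTCGAG) start at positions 52, 66, 130, 200.
XhoI cuts after the first base of each site, so after positions 52, 66, 130, 200.
Linear molecule, 4 cuts → 5 fragments:
  1–52 → 52 bp
  53–66 → 14 bp
  67–130 → 64 bp
  131–200 → 70 bp
  201–246 → 46 bp
Sorted largest to smallest: 70, 64, 52, 46, 14 bp.

70, 64, 52, 46, 14 bp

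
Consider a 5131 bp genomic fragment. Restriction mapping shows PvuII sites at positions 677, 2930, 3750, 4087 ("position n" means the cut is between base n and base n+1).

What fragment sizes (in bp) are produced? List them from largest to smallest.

Linear molecule, 4 cuts → 5 fragments:
  677 − 0 = 677 bp
  2930 − 677 = 2253 bp
  3750 − 2930 = 820 bp
  4087 − 3750 = 337 bp
  5131 − 4087 = 1044 bp
Sorted largest to smallest: 2253, 1044, 820, 677, 337 bp.

2253, 1044, 820, 677, 337 bp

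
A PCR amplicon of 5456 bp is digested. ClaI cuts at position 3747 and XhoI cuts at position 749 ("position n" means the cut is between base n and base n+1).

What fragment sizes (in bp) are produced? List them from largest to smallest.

Combined cut positions (sorted): 749, 3747.
Linear molecule, 2 cuts → 3 fragments:
  749 − 0 = 749 bp
  3747 − 749 = 2998 bp
  5456 − 3747 = 1709 bp
Sorted largest to smallest: 2998, 1709, 749 bp.

2998, 1709, 749 bp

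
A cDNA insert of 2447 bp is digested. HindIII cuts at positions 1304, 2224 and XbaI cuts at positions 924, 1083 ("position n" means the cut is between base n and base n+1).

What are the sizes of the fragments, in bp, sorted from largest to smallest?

924, 920, 223, 221, 159 bp

Combined cut positions (sorted): 924, 1083, 1304, 2224.
Linear molecule, 4 cuts → 5 fragments:
  924 − 0 = 924 bp
  1083 − 924 = 159 bp
  1304 − 1083 = 221 bp
  2224 − 1304 = 920 bp
  2447 − 2224 = 223 bp
Sorted largest to smallest: 924, 920, 223, 221, 159 bp.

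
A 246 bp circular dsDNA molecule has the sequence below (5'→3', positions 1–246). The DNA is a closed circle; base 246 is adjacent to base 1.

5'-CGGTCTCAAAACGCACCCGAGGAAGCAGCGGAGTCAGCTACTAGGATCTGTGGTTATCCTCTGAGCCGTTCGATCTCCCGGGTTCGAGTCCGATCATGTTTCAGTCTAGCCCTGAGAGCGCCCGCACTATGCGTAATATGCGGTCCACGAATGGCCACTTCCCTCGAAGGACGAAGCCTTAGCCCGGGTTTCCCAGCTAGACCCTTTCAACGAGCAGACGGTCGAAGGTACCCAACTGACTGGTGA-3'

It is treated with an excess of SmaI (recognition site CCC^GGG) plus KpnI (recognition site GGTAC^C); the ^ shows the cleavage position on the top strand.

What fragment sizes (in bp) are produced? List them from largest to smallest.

SmaI sites (CCCGGG) start at positions 77, 183.
SmaI cuts after base 3 of each site, so after positions 79, 185.
The KpnI site (GGTACC) starts at position 227.
KpnI cuts after base 5 of each site (before the last base), so after position 231.
Combined cut positions: 79, 185, 231.
Circular molecule, 3 cuts → 3 fragments:
  80–185 → 106 bp
  186–231 → 46 bp
  232–246 then 1–79 → 15 + 79 = 94 bp
Sorted largest to smallest: 106, 94, 46 bp.

106, 94, 46 bp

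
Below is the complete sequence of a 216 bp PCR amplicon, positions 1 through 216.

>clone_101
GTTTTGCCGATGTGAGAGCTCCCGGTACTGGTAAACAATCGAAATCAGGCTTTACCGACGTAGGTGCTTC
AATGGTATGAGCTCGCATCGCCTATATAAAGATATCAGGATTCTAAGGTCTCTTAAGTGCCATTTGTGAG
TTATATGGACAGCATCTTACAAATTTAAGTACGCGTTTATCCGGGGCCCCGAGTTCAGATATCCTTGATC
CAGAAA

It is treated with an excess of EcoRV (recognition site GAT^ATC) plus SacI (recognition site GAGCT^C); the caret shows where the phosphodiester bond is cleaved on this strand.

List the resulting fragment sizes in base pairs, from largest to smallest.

97, 63, 20, 20, 16 bp

EcoRV sites (GATATC) start at positions 101, 198.
EcoRV cuts after base 3 of each site, so after positions 103, 200.
SacI sites (GAGCTC) start at positions 16, 79.
SacI cuts after base 5 of each site (before the last base), so after positions 20, 83.
Combined cut positions: 20, 83, 103, 200.
Linear molecule, 4 cuts → 5 fragments:
  1–20 → 20 bp
  21–83 → 63 bp
  84–103 → 20 bp
  104–200 → 97 bp
  201–216 → 16 bp
Sorted largest to smallest: 97, 63, 20, 20, 16 bp.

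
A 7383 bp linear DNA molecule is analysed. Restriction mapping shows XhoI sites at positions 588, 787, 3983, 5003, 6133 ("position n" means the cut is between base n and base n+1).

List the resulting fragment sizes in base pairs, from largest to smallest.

Linear molecule, 5 cuts → 6 fragments:
  588 − 0 = 588 bp
  787 − 588 = 199 bp
  3983 − 787 = 3196 bp
  5003 − 3983 = 1020 bp
  6133 − 5003 = 1130 bp
  7383 − 6133 = 1250 bp
Sorted largest to smallest: 3196, 1250, 1130, 1020, 588, 199 bp.

3196, 1250, 1130, 1020, 588, 199 bp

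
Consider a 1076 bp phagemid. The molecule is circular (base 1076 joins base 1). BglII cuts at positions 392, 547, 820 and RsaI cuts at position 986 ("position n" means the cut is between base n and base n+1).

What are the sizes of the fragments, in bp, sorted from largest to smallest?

Combined cut positions (sorted): 392, 547, 820, 986.
Circular molecule, 4 cuts → 4 fragments:
  547 − 392 = 155 bp
  820 − 547 = 273 bp
  986 − 820 = 166 bp
  wrap: 1076 − 986 + 392 = 482 bp
Sorted largest to smallest: 482, 273, 166, 155 bp.

482, 273, 166, 155 bp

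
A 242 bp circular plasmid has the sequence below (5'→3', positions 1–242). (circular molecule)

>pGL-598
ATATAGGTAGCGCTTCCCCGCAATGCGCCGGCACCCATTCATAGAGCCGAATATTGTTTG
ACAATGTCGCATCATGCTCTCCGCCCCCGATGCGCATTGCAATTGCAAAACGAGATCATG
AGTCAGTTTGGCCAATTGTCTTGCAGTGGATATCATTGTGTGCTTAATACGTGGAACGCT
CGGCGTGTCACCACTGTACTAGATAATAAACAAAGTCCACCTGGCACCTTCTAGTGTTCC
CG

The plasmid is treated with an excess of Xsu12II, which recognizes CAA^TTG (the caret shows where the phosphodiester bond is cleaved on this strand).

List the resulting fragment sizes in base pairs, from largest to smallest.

209, 33 bp

Xsu12II sites (CAATTG) start at positions 100, 133.
Xsu12II cuts after base 3 of each site, so after positions 102, 135.
Circular molecule, 2 cuts → 2 fragments:
  103–135 → 33 bp
  136–242 then 1–102 → 107 + 102 = 209 bp
Sorted largest to smallest: 209, 33 bp.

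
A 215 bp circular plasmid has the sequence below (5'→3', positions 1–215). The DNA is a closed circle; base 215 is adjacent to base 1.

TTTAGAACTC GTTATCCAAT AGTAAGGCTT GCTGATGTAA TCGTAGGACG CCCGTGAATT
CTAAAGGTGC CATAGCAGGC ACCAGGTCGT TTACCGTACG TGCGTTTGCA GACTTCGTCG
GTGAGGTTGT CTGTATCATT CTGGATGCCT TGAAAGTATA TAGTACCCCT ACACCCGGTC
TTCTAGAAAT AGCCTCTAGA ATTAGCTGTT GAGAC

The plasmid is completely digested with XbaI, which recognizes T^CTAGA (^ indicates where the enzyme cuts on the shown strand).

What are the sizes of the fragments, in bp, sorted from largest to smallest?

202, 13 bp

XbaI sites (TCTAGA) start at positions 182, 195.
XbaI cuts after the first base of each site, so after positions 182, 195.
Circular molecule, 2 cuts → 2 fragments:
  183–195 → 13 bp
  196–215 then 1–182 → 20 + 182 = 202 bp
Sorted largest to smallest: 202, 13 bp.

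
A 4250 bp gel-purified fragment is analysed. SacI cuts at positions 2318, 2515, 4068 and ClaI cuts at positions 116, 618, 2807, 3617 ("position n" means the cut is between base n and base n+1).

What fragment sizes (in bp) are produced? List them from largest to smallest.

Combined cut positions (sorted): 116, 618, 2318, 2515, 2807, 3617, 4068.
Linear molecule, 7 cuts → 8 fragments:
  116 − 0 = 116 bp
  618 − 116 = 502 bp
  2318 − 618 = 1700 bp
  2515 − 2318 = 197 bp
  2807 − 2515 = 292 bp
  3617 − 2807 = 810 bp
  4068 − 3617 = 451 bp
  4250 − 4068 = 182 bp
Sorted largest to smallest: 1700, 810, 502, 451, 292, 197, 182, 116 bp.

1700, 810, 502, 451, 292, 197, 182, 116 bp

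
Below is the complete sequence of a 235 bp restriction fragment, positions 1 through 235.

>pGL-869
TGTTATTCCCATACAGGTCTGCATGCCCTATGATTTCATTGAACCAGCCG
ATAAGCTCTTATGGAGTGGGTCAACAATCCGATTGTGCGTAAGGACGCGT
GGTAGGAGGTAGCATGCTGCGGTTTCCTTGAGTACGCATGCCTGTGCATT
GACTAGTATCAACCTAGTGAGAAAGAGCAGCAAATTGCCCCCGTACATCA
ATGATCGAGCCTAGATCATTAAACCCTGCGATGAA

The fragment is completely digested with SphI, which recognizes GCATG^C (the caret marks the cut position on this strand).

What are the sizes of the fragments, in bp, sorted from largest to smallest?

SphI sites (GCATGC) start at positions 21, 112, 136.
SphI cuts after base 5 of each site (before the last base), so after positions 25, 116, 140.
Linear molecule, 3 cuts → 4 fragments:
  1–25 → 25 bp
  26–116 → 91 bp
  117–140 → 24 bp
  141–235 → 95 bp
Sorted largest to smallest: 95, 91, 25, 24 bp.

95, 91, 25, 24 bp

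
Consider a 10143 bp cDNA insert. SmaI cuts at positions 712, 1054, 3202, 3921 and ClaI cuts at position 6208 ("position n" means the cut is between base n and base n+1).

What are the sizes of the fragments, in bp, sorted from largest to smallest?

3935, 2287, 2148, 719, 712, 342 bp

Combined cut positions (sorted): 712, 1054, 3202, 3921, 6208.
Linear molecule, 5 cuts → 6 fragments:
  712 − 0 = 712 bp
  1054 − 712 = 342 bp
  3202 − 1054 = 2148 bp
  3921 − 3202 = 719 bp
  6208 − 3921 = 2287 bp
  10143 − 6208 = 3935 bp
Sorted largest to smallest: 3935, 2287, 2148, 719, 712, 342 bp.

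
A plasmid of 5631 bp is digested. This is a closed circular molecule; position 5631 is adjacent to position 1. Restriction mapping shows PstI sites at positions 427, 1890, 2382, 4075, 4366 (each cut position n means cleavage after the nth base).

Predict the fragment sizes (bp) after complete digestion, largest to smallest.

Circular molecule, 5 cuts → 5 fragments:
  1890 − 427 = 1463 bp
  2382 − 1890 = 492 bp
  4075 − 2382 = 1693 bp
  4366 − 4075 = 291 bp
  wrap: 5631 − 4366 + 427 = 1692 bp
Sorted largest to smallest: 1693, 1692, 1463, 492, 291 bp.

1693, 1692, 1463, 492, 291 bp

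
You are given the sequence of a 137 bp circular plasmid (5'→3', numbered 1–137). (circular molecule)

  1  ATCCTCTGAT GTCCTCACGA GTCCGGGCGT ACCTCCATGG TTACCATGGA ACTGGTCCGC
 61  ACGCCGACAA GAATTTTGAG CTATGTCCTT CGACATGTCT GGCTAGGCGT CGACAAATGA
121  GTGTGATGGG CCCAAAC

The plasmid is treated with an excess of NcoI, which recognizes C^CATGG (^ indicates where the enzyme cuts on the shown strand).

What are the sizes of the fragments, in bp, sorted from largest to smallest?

NcoI sites (CCATGG) start at positions 35, 44.
NcoI cuts after the first base of each site, so after positions 35, 44.
Circular molecule, 2 cuts → 2 fragments:
  36–44 → 9 bp
  45–137 then 1–35 → 93 + 35 = 128 bp
Sorted largest to smallest: 128, 9 bp.

128, 9 bp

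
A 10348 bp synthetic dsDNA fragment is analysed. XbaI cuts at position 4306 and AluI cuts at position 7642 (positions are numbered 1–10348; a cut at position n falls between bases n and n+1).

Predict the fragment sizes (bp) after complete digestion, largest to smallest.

4306, 3336, 2706 bp

Combined cut positions (sorted): 4306, 7642.
Linear molecule, 2 cuts → 3 fragments:
  4306 − 0 = 4306 bp
  7642 − 4306 = 3336 bp
  10348 − 7642 = 2706 bp
Sorted largest to smallest: 4306, 3336, 2706 bp.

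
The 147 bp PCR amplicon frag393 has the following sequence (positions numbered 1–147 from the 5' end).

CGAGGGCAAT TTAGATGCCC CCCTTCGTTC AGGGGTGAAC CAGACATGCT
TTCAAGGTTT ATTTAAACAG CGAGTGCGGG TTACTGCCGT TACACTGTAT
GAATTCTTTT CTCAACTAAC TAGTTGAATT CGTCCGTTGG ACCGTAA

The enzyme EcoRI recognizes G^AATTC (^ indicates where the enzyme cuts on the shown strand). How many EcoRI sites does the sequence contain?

GAATTC occurs starting at positions 101, 126.
EcoRI cuts at 2 sites.

2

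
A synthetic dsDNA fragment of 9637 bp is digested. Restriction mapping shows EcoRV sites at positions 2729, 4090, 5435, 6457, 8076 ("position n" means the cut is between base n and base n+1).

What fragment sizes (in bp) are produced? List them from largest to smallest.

Linear molecule, 5 cuts → 6 fragments:
  2729 − 0 = 2729 bp
  4090 − 2729 = 1361 bp
  5435 − 4090 = 1345 bp
  6457 − 5435 = 1022 bp
  8076 − 6457 = 1619 bp
  9637 − 8076 = 1561 bp
Sorted largest to smallest: 2729, 1619, 1561, 1361, 1345, 1022 bp.

2729, 1619, 1561, 1361, 1345, 1022 bp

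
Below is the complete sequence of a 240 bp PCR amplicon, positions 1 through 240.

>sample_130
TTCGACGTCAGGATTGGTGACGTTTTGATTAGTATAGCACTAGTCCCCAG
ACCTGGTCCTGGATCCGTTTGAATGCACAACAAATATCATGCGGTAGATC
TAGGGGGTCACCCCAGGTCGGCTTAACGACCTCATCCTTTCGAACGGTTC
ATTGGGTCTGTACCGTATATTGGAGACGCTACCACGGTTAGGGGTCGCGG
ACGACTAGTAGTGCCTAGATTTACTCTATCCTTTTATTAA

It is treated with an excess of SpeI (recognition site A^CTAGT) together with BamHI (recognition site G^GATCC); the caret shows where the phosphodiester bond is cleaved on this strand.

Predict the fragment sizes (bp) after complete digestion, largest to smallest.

143, 39, 36, 22 bp

SpeI sites (ACTAGT) start at positions 39, 204.
SpeI cuts after the first base of each site, so after positions 39, 204.
The BamHI site (GGATCC) starts at position 61.
BamHI cuts after the first base of each site, so after position 61.
Combined cut positions: 39, 61, 204.
Linear molecule, 3 cuts → 4 fragments:
  1–39 → 39 bp
  40–61 → 22 bp
  62–204 → 143 bp
  205–240 → 36 bp
Sorted largest to smallest: 143, 39, 36, 22 bp.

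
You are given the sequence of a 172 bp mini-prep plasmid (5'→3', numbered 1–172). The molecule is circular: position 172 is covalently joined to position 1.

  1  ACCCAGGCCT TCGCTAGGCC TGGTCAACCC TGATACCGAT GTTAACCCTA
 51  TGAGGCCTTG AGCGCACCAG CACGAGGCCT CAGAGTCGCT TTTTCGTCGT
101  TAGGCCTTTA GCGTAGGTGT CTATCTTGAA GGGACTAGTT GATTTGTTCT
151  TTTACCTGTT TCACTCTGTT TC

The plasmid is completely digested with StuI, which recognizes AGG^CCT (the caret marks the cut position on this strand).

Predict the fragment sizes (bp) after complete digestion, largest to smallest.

StuI sites (AGGCCT) start at positions 5, 16, 53, 75, 102.
StuI cuts after base 3 of each site, so after positions 7, 18, 55, 77, 104.
Circular molecule, 5 cuts → 5 fragments:
  8–18 → 11 bp
  19–55 → 37 bp
  56–77 → 22 bp
  78–104 → 27 bp
  105–172 then 1–7 → 68 + 7 = 75 bp
Sorted largest to smallest: 75, 37, 27, 22, 11 bp.

75, 37, 27, 22, 11 bp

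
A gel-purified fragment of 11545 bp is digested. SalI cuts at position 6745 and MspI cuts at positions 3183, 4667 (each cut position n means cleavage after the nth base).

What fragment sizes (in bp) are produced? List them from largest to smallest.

4800, 3183, 2078, 1484 bp

Combined cut positions (sorted): 3183, 4667, 6745.
Linear molecule, 3 cuts → 4 fragments:
  3183 − 0 = 3183 bp
  4667 − 3183 = 1484 bp
  6745 − 4667 = 2078 bp
  11545 − 6745 = 4800 bp
Sorted largest to smallest: 4800, 3183, 2078, 1484 bp.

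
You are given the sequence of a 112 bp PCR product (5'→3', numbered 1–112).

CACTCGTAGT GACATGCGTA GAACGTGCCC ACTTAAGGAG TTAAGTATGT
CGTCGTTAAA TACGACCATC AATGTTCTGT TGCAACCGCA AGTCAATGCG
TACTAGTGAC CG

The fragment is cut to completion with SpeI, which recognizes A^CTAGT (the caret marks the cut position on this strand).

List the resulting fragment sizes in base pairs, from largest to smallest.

The SpeI site (ACTAGT) starts at position 102.
SpeI cuts after the first base of each site, so after position 102.
Linear molecule, 1 cut → 2 fragments:
  1–102 → 102 bp
  103–112 → 10 bp
Sorted largest to smallest: 102, 10 bp.

102, 10 bp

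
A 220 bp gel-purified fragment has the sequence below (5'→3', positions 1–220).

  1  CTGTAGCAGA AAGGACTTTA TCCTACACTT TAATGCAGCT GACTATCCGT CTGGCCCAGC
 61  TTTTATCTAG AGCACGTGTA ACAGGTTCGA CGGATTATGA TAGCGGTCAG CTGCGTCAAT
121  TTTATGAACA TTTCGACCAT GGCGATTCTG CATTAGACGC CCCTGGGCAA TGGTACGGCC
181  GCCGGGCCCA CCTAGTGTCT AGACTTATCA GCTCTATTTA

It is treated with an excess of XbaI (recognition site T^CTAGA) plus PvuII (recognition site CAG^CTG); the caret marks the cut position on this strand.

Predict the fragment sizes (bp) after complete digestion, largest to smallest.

88, 44, 38, 28, 22 bp

XbaI sites (TCTAGA) start at positions 66, 198.
XbaI cuts after the first base of each site, so after positions 66, 198.
PvuII sites (CAGCTG) start at positions 36, 108.
PvuII cuts after base 3 of each site, so after positions 38, 110.
Combined cut positions: 38, 66, 110, 198.
Linear molecule, 4 cuts → 5 fragments:
  1–38 → 38 bp
  39–66 → 28 bp
  67–110 → 44 bp
  111–198 → 88 bp
  199–220 → 22 bp
Sorted largest to smallest: 88, 44, 38, 28, 22 bp.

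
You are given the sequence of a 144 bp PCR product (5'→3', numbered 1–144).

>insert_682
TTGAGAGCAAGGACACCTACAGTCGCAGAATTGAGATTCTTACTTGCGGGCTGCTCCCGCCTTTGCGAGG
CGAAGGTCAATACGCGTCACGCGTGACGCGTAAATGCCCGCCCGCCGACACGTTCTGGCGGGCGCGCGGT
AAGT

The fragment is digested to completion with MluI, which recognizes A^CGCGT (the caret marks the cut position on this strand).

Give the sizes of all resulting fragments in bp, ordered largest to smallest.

MluI sites (ACGCGT) start at positions 82, 89, 96.
MluI cuts after the first base of each site, so after positions 82, 89, 96.
Linear molecule, 3 cuts → 4 fragments:
  1–82 → 82 bp
  83–89 → 7 bp
  90–96 → 7 bp
  97–144 → 48 bp
Sorted largest to smallest: 82, 48, 7, 7 bp.

82, 48, 7, 7 bp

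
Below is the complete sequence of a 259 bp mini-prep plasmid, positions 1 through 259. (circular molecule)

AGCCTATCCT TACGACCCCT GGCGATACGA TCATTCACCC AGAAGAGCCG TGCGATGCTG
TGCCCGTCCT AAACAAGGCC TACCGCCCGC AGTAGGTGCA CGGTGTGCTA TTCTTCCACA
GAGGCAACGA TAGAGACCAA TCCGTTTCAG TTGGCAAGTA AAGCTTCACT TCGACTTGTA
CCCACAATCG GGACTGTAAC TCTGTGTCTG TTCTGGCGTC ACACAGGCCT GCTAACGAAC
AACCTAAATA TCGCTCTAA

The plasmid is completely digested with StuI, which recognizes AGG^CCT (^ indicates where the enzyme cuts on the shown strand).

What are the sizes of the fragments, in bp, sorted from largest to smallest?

149, 110 bp

StuI sites (AGGCCT) start at positions 76, 225.
StuI cuts after base 3 of each site, so after positions 78, 227.
Circular molecule, 2 cuts → 2 fragments:
  79–227 → 149 bp
  228–259 then 1–78 → 32 + 78 = 110 bp
Sorted largest to smallest: 149, 110 bp.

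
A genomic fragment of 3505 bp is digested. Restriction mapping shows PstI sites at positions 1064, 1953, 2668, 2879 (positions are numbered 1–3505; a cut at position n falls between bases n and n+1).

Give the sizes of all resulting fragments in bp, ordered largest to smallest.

1064, 889, 715, 626, 211 bp

Linear molecule, 4 cuts → 5 fragments:
  1064 − 0 = 1064 bp
  1953 − 1064 = 889 bp
  2668 − 1953 = 715 bp
  2879 − 2668 = 211 bp
  3505 − 2879 = 626 bp
Sorted largest to smallest: 1064, 889, 715, 626, 211 bp.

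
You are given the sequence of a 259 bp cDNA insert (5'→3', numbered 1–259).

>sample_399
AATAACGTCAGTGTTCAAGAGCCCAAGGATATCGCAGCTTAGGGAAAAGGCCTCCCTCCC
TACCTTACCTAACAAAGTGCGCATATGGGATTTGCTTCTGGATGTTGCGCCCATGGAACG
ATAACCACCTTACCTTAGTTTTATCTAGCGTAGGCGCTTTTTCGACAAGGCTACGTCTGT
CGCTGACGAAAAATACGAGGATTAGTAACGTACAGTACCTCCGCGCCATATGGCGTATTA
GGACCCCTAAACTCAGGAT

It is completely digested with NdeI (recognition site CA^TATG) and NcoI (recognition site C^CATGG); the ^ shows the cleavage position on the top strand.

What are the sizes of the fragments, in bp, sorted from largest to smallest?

NdeI sites (CATATG) start at positions 82, 227.
NdeI cuts after base 2 of each site, so after positions 83, 228.
The NcoI site (CCATGG) starts at position 111.
NcoI cuts after the first base of each site, so after position 111.
Combined cut positions: 83, 111, 228.
Linear molecule, 3 cuts → 4 fragments:
  1–83 → 83 bp
  84–111 → 28 bp
  112–228 → 117 bp
  229–259 → 31 bp
Sorted largest to smallest: 117, 83, 31, 28 bp.

117, 83, 31, 28 bp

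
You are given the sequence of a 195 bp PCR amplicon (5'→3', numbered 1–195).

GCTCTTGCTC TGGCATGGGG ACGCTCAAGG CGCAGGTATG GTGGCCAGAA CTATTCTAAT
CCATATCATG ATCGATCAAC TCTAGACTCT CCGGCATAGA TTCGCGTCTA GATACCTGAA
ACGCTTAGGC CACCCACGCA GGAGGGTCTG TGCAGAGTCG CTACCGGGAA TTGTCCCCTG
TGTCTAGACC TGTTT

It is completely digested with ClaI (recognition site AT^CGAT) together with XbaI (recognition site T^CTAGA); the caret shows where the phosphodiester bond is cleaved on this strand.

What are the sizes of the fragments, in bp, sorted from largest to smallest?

The ClaI site (ATCGAT) starts at position 71.
ClaI cuts after base 2 of each site, so after position 72.
XbaI sites (TCTAGA) start at positions 81, 107, 183.
XbaI cuts after the first base of each site, so after positions 81, 107, 183.
Combined cut positions: 72, 81, 107, 183.
Linear molecule, 4 cuts → 5 fragments:
  1–72 → 72 bp
  73–81 → 9 bp
  82–107 → 26 bp
  108–183 → 76 bp
  184–195 → 12 bp
Sorted largest to smallest: 76, 72, 26, 12, 9 bp.

76, 72, 26, 12, 9 bp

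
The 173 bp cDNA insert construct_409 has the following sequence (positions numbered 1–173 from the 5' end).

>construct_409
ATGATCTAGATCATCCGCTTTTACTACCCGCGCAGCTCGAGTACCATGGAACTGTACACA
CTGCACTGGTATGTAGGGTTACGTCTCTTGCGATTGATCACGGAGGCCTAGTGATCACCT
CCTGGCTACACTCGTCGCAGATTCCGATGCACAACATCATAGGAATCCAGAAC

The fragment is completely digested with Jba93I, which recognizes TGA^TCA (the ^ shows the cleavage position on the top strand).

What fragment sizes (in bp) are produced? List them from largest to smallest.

97, 59, 17 bp

Jba93I sites (TGATCA) start at positions 95, 112.
Jba93I cuts after base 3 of each site, so after positions 97, 114.
Linear molecule, 2 cuts → 3 fragments:
  1–97 → 97 bp
  98–114 → 17 bp
  115–173 → 59 bp
Sorted largest to smallest: 97, 59, 17 bp.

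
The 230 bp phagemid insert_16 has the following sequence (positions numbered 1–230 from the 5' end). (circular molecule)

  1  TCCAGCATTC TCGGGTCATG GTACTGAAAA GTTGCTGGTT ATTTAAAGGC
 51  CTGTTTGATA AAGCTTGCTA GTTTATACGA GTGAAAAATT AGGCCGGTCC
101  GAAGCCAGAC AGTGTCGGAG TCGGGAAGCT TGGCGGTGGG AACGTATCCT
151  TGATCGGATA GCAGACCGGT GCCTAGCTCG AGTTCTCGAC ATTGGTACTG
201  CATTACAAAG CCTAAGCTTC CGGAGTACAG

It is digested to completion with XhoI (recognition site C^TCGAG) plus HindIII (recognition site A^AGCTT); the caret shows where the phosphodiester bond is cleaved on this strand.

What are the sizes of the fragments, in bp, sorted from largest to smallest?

77, 65, 51, 37 bp

The XhoI site (CTCGAG) starts at position 177.
XhoI cuts after the first base of each site, so after position 177.
HindIII sites (AAGCTT) start at positions 61, 126, 214.
HindIII cuts after the first base of each site, so after positions 61, 126, 214.
Combined cut positions: 61, 126, 177, 214.
Circular molecule, 4 cuts → 4 fragments:
  62–126 → 65 bp
  127–177 → 51 bp
  178–214 → 37 bp
  215–230 then 1–61 → 16 + 61 = 77 bp
Sorted largest to smallest: 77, 65, 51, 37 bp.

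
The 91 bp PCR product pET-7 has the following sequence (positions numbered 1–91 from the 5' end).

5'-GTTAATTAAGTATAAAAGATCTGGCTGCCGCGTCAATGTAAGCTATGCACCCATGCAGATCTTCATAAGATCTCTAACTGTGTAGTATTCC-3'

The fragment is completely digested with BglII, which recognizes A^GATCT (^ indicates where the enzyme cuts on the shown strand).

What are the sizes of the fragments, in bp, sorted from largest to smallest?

40, 23, 17, 11 bp

BglII sites (AGATCT) start at positions 17, 57, 68.
BglII cuts after the first base of each site, so after positions 17, 57, 68.
Linear molecule, 3 cuts → 4 fragments:
  1–17 → 17 bp
  18–57 → 40 bp
  58–68 → 11 bp
  69–91 → 23 bp
Sorted largest to smallest: 40, 23, 17, 11 bp.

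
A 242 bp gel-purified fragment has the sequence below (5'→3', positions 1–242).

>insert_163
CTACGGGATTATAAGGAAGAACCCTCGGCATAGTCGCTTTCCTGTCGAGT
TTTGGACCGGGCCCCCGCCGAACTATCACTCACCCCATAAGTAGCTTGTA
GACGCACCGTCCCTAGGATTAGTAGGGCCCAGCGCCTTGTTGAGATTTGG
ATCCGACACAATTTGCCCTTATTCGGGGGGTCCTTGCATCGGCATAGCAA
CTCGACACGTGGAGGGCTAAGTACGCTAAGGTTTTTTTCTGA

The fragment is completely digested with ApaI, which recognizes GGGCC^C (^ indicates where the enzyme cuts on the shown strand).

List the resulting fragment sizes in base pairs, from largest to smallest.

ApaI sites (GGGCCC) start at positions 59, 125.
ApaI cuts after base 5 of each site (before the last base), so after positions 63, 129.
Linear molecule, 2 cuts → 3 fragments:
  1–63 → 63 bp
  64–129 → 66 bp
  130–242 → 113 bp
Sorted largest to smallest: 113, 66, 63 bp.

113, 66, 63 bp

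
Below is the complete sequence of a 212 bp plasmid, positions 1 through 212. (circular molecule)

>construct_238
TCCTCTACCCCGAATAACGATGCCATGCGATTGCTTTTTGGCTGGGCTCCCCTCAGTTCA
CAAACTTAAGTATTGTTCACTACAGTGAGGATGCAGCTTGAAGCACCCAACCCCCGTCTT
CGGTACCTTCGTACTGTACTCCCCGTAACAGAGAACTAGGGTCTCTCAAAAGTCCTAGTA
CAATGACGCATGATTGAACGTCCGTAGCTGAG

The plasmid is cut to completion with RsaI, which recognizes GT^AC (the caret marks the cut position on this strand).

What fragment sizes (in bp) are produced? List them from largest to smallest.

RsaI sites (GTAC) start at positions 123, 131, 136, 178.
RsaI cuts after base 2 of each site, so after positions 124, 132, 137, 179.
Circular molecule, 4 cuts → 4 fragments:
  125–132 → 8 bp
  133–137 → 5 bp
  138–179 → 42 bp
  180–212 then 1–124 → 33 + 124 = 157 bp
Sorted largest to smallest: 157, 42, 8, 5 bp.

157, 42, 8, 5 bp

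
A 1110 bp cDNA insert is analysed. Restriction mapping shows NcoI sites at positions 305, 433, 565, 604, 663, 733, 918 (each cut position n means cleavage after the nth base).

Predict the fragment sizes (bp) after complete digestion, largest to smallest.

Linear molecule, 7 cuts → 8 fragments:
  305 − 0 = 305 bp
  433 − 305 = 128 bp
  565 − 433 = 132 bp
  604 − 565 = 39 bp
  663 − 604 = 59 bp
  733 − 663 = 70 bp
  918 − 733 = 185 bp
  1110 − 918 = 192 bp
Sorted largest to smallest: 305, 192, 185, 132, 128, 70, 59, 39 bp.

305, 192, 185, 132, 128, 70, 59, 39 bp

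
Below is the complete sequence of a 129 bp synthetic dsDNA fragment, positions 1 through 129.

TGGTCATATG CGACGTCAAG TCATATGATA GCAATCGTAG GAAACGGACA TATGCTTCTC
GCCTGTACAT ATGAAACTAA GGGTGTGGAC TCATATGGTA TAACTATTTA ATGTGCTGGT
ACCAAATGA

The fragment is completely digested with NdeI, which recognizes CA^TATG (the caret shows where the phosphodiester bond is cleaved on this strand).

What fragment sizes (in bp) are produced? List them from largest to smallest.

36, 27, 24, 19, 17, 6 bp

NdeI sites (CATATG) start at positions 5, 22, 49, 68, 92.
NdeI cuts after base 2 of each site, so after positions 6, 23, 50, 69, 93.
Linear molecule, 5 cuts → 6 fragments:
  1–6 → 6 bp
  7–23 → 17 bp
  24–50 → 27 bp
  51–69 → 19 bp
  70–93 → 24 bp
  94–129 → 36 bp
Sorted largest to smallest: 36, 27, 24, 19, 17, 6 bp.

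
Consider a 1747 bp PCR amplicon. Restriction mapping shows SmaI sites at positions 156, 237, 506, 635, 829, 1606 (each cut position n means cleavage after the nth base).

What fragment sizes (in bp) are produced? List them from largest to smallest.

Linear molecule, 6 cuts → 7 fragments:
  156 − 0 = 156 bp
  237 − 156 = 81 bp
  506 − 237 = 269 bp
  635 − 506 = 129 bp
  829 − 635 = 194 bp
  1606 − 829 = 777 bp
  1747 − 1606 = 141 bp
Sorted largest to smallest: 777, 269, 194, 156, 141, 129, 81 bp.

777, 269, 194, 156, 141, 129, 81 bp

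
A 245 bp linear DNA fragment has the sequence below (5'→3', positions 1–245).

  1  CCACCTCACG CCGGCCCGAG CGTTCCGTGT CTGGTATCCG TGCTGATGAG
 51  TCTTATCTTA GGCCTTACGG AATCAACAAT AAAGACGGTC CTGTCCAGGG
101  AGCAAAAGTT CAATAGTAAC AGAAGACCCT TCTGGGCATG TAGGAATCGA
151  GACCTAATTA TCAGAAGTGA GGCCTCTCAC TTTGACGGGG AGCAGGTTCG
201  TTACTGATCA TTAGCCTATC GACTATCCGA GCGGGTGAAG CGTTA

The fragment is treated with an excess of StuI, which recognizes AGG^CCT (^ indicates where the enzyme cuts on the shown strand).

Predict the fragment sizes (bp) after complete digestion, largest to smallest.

StuI sites (AGGCCT) start at positions 60, 170.
StuI cuts after base 3 of each site, so after positions 62, 172.
Linear molecule, 2 cuts → 3 fragments:
  1–62 → 62 bp
  63–172 → 110 bp
  173–245 → 73 bp
Sorted largest to smallest: 110, 73, 62 bp.

110, 73, 62 bp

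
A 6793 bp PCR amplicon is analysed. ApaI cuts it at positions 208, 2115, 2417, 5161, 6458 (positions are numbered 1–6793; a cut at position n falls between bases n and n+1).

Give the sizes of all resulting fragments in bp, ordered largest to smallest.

Linear molecule, 5 cuts → 6 fragments:
  208 − 0 = 208 bp
  2115 − 208 = 1907 bp
  2417 − 2115 = 302 bp
  5161 − 2417 = 2744 bp
  6458 − 5161 = 1297 bp
  6793 − 6458 = 335 bp
Sorted largest to smallest: 2744, 1907, 1297, 335, 302, 208 bp.

2744, 1907, 1297, 335, 302, 208 bp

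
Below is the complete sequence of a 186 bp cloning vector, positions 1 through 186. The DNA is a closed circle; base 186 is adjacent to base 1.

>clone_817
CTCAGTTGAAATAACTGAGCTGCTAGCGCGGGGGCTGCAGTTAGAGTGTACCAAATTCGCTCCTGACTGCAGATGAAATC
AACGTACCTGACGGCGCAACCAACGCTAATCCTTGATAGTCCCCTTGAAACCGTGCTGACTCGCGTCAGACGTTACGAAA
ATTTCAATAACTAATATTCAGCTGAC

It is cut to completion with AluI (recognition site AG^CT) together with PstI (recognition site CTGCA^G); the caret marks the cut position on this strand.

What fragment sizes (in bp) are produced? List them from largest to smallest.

110, 32, 24, 20 bp

AluI sites (AGCT) start at positions 18, 180.
AluI cuts after base 2 of each site, so after positions 19, 181.
PstI sites (CTGCAG) start at positions 35, 67.
PstI cuts after base 5 of each site (before the last base), so after positions 39, 71.
Combined cut positions: 19, 39, 71, 181.
Circular molecule, 4 cuts → 4 fragments:
  20–39 → 20 bp
  40–71 → 32 bp
  72–181 → 110 bp
  182–186 then 1–19 → 5 + 19 = 24 bp
Sorted largest to smallest: 110, 32, 24, 20 bp.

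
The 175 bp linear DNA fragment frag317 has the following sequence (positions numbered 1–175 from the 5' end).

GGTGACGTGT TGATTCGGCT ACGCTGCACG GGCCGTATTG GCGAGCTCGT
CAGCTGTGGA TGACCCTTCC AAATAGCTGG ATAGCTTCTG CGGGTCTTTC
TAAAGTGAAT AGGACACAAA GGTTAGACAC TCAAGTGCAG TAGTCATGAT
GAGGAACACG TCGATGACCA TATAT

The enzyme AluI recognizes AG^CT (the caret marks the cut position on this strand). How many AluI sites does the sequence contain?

4

AGCT occurs starting at positions 44, 52, 75, 83.
AluI cuts at 4 sites.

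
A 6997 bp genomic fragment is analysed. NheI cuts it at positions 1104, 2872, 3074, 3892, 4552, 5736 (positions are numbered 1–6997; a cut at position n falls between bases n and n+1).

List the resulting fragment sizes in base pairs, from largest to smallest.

1768, 1261, 1184, 1104, 818, 660, 202 bp

Linear molecule, 6 cuts → 7 fragments:
  1104 − 0 = 1104 bp
  2872 − 1104 = 1768 bp
  3074 − 2872 = 202 bp
  3892 − 3074 = 818 bp
  4552 − 3892 = 660 bp
  5736 − 4552 = 1184 bp
  6997 − 5736 = 1261 bp
Sorted largest to smallest: 1768, 1261, 1184, 1104, 818, 660, 202 bp.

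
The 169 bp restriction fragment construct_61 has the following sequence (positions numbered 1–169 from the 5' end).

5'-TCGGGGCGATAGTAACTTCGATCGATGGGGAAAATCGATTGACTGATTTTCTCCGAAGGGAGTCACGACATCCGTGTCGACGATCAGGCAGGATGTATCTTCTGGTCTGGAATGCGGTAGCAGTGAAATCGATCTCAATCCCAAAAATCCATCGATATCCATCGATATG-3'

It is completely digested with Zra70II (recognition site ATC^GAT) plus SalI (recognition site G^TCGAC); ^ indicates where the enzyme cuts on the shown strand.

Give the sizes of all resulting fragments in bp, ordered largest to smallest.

54, 40, 23, 23, 13, 10, 6 bp

Zra70II sites (ATCGAT) start at positions 21, 34, 128, 151, 161.
Zra70II cuts after base 3 of each site, so after positions 23, 36, 130, 153, 163.
The SalI site (GTCGAC) starts at position 76.
SalI cuts after the first base of each site, so after position 76.
Combined cut positions: 23, 36, 76, 130, 153, 163.
Linear molecule, 6 cuts → 7 fragments:
  1–23 → 23 bp
  24–36 → 13 bp
  37–76 → 40 bp
  77–130 → 54 bp
  131–153 → 23 bp
  154–163 → 10 bp
  164–169 → 6 bp
Sorted largest to smallest: 54, 40, 23, 23, 13, 10, 6 bp.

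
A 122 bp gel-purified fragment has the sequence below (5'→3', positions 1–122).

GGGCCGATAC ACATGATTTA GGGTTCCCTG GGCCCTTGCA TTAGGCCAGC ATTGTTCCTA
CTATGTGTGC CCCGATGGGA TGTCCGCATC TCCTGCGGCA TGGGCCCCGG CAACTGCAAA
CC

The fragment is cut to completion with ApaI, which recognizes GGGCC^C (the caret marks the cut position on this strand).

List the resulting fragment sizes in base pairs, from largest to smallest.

72, 34, 16 bp

ApaI sites (GGGCCC) start at positions 30, 102.
ApaI cuts after base 5 of each site (before the last base), so after positions 34, 106.
Linear molecule, 2 cuts → 3 fragments:
  1–34 → 34 bp
  35–106 → 72 bp
  107–122 → 16 bp
Sorted largest to smallest: 72, 34, 16 bp.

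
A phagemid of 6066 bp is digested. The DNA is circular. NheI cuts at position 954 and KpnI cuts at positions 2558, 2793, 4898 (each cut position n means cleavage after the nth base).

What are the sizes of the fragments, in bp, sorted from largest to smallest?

Combined cut positions (sorted): 954, 2558, 2793, 4898.
Circular molecule, 4 cuts → 4 fragments:
  2558 − 954 = 1604 bp
  2793 − 2558 = 235 bp
  4898 − 2793 = 2105 bp
  wrap: 6066 − 4898 + 954 = 2122 bp
Sorted largest to smallest: 2122, 2105, 1604, 235 bp.

2122, 2105, 1604, 235 bp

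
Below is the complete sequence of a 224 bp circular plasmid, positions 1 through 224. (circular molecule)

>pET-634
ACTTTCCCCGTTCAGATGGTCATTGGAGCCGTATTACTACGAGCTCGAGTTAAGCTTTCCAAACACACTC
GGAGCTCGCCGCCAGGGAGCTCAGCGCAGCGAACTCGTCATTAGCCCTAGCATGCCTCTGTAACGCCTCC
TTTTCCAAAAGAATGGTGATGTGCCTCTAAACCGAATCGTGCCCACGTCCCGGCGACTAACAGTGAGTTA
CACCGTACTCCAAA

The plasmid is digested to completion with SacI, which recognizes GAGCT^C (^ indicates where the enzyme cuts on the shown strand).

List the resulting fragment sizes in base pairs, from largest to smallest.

178, 31, 15 bp

SacI sites (GAGCTC) start at positions 41, 72, 87.
SacI cuts after base 5 of each site (before the last base), so after positions 45, 76, 91.
Circular molecule, 3 cuts → 3 fragments:
  46–76 → 31 bp
  77–91 → 15 bp
  92–224 then 1–45 → 133 + 45 = 178 bp
Sorted largest to smallest: 178, 31, 15 bp.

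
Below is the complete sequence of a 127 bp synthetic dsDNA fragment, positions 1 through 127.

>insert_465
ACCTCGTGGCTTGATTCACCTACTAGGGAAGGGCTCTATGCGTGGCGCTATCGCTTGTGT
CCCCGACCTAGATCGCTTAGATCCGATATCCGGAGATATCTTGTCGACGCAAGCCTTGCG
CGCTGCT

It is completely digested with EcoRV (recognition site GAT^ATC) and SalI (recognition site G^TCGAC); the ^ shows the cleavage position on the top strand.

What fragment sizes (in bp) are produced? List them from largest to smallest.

EcoRV sites (GATATC) start at positions 85, 95.
EcoRV cuts after base 3 of each site, so after positions 87, 97.
The SalI site (GTCGAC) starts at position 103.
SalI cuts after the first base of each site, so after position 103.
Combined cut positions: 87, 97, 103.
Linear molecule, 3 cuts → 4 fragments:
  1–87 → 87 bp
  88–97 → 10 bp
  98–103 → 6 bp
  104–127 → 24 bp
Sorted largest to smallest: 87, 24, 10, 6 bp.

87, 24, 10, 6 bp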